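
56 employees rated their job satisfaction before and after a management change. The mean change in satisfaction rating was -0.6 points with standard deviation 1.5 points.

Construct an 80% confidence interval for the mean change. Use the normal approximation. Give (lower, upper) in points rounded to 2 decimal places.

This is a matched-pairs design, so SE = s_d/√n = 1.5/√56 = 0.2004.
Margin = 1.282 × 0.2004 = 0.2569; the interval is -0.6 ± 0.2569 = (-0.86, -0.34).

(-0.86, -0.34)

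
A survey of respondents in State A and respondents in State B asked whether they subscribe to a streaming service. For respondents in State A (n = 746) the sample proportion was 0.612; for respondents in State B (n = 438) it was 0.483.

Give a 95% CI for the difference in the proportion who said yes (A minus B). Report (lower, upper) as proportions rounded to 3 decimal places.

(0.071, 0.187)

SE₁ = √(p̂₁(1−p̂₁)/n₁) = √(0.6120·0.3880/746) = 0.01784; SE₂ = √(0.4830·0.5170/438) = 0.02388.
Independent samples: SE of the difference = √(SE₁² + SE₂²) = √(0.0003182656 + 0.0005702544) = 0.02981.
z* for 95% confidence is 1.960, so the margin of error is 1.960 × 0.02981 = 0.05843.
Point estimate p̂₁ − p̂₂ = 0.6120 − 0.4830 = 0.1290.
0.1290 ± 0.05843 → (0.071, 0.187).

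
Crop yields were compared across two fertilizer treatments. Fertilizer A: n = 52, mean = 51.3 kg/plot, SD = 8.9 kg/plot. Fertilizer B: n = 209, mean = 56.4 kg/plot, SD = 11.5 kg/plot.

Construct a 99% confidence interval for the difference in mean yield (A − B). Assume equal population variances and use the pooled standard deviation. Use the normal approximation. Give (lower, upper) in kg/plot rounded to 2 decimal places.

(-9.51, -0.69)

Pooled variance s_p² = [51·8.9² + 208·11.5²] / (52+209−2) = 121.8058, so s_p = 11.0366.
SE_diff = s_p·√(1/n₁ + 1/n₂) = 11.0366·√(1/52 + 1/209) = 1.7103.
z* = 2.576; margin = 2.576 × 1.7103 = 4.4057.
Difference = 51.3 − 56.4 = -5.1000.
-5.1000 ± 4.4057 → (-9.51, -0.69).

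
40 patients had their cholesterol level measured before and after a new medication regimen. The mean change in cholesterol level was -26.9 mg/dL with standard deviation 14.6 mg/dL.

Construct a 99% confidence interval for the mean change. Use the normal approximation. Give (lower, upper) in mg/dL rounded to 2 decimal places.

(-32.85, -20.95)

Paired design: SE = s_d/√n = 14.6/√40 = 2.3085.
z* = 2.576; margin of error = 2.576 × 2.3085 = 5.9467.
-26.9 ± 5.9467 → (-32.85, -20.95).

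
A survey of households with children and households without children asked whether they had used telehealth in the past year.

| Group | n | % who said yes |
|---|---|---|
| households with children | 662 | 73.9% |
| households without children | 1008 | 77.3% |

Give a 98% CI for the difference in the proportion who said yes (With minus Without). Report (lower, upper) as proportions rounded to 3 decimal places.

(-0.084, 0.016)

SE₁ = √(p̂₁(1−p̂₁)/n₁) = √(0.7390·0.2610/662) = 0.01707; SE₂ = √(0.7730·0.2270/1008) = 0.01319.
Independent samples: SE of the difference = √(SE₁² + SE₂²) = √(0.0002913849 + 0.0001739761) = 0.02157.
z* for 98% confidence is 2.326, so the margin of error is 2.326 × 0.02157 = 0.05017.
Point estimate p̂₁ − p̂₂ = 0.7390 − 0.7730 = -0.0340.
-0.0340 ± 0.05017 → (-0.084, 0.016).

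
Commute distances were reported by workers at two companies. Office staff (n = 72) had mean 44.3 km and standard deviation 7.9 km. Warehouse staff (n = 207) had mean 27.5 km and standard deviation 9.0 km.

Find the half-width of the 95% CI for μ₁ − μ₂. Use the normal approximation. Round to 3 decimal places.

2.198

Per-group SEs: s₁/√n₁ = 7.9/√72 = 0.9310, s₂/√n₂ = 9.0/√207 = 0.6255.
Unpooled SE of the difference: √(0.866761 + 0.39125025) = 1.1216.
Margin of error = z* · SE = 1.960 × 1.1216 = 2.1983.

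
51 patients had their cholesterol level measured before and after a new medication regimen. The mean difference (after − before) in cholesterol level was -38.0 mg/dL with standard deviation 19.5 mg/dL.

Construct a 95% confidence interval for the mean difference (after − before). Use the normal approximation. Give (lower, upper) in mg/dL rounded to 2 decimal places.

Paired design: SE = s_d/√n = 19.5/√51 = 2.7305.
z* = 1.960; margin of error = 1.960 × 2.7305 = 5.3518.
-38.0 ± 5.3518 → (-43.35, -32.65).

(-43.35, -32.65)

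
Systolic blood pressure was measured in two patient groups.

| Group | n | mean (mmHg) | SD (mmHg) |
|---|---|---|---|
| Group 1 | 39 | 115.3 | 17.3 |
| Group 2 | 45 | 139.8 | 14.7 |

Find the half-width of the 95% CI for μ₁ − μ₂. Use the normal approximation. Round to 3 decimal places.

6.923

SE₁ = s₁/√n₁ = 17.3/√39 = 2.7702; SE₂ = 14.7/√45 = 2.1913.
Independent samples, unequal variances: SE_diff = √(SE₁² + SE₂²) = √(7.67400804 + 4.80179569) = 3.5321.
z* = 1.960, so margin of error = 1.960 × 3.5321 = 6.9229.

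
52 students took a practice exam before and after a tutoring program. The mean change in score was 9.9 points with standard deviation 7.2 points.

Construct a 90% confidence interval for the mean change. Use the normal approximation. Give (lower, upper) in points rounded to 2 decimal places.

This is a matched-pairs design, so SE = s_d/√n = 7.2/√52 = 0.9985.
Margin = 1.645 × 0.9985 = 1.6425; the interval is 9.9 ± 1.6425 = (8.26, 11.54).

(8.26, 11.54)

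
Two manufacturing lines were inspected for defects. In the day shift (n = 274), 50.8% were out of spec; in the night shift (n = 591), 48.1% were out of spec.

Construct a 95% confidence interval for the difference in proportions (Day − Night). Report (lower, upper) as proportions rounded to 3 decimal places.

The two standard errors are √(0.5080×0.4920/274) = 0.03020 and √(0.4810×0.5190/591) = 0.02055.
Because the samples are independent, SE_diff = √(0.03020² + 0.02055²) = 0.03653.
Using z* = 1.960 for 95%, ME = 1.960 × 0.03653 = 0.07160.
p̂₁ − p̂₂ = 0.0270; interval 0.0270 ± 0.07160 gives (-0.045, 0.099).

(-0.045, 0.099)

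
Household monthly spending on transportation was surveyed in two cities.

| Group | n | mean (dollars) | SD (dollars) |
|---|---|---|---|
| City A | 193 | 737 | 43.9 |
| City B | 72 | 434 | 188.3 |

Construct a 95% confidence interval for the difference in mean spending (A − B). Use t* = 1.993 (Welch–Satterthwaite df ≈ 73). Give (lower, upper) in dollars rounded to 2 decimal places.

(258.33, 347.67)

SE₁ = s₁/√n₁ = 43.9/√193 = 3.1600; SE₂ = 188.3/√72 = 22.1914.
Independent samples, unequal variances: SE_diff = √(SE₁² + SE₂²) = √(9.9856 + 492.45823396) = 22.4153.
t* = 1.993, so margin of error = 1.993 × 22.4153 = 44.6737.
Difference in means = 737 − 434 = 303.0000.
303.0000 ± 44.6737 → (258.33, 347.67).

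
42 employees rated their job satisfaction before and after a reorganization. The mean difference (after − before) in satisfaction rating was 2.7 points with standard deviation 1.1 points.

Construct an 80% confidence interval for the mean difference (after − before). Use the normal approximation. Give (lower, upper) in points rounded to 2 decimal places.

(2.48, 2.92)

Paired design: SE = s_d/√n = 1.1/√42 = 0.1697.
z* = 1.282; margin of error = 1.282 × 0.1697 = 0.2176.
2.7 ± 0.2176 → (2.48, 2.92).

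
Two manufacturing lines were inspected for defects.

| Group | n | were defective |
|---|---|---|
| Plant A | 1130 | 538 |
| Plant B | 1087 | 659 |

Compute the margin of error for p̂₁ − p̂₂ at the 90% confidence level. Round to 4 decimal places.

0.0345

First, p̂₁ = 538/1130 = 0.4761; p̂₂ = 659/1087 = 0.6063.
The two standard errors are √(0.4761×0.5239/1130) = 0.01486 and √(0.6063×0.3937/1087) = 0.01482.
Because the samples are independent, SE_diff = √(0.01486² + 0.01482²) = 0.02099.
Using z* = 1.645 for 90%, ME = 1.645 × 0.02099 = 0.03453.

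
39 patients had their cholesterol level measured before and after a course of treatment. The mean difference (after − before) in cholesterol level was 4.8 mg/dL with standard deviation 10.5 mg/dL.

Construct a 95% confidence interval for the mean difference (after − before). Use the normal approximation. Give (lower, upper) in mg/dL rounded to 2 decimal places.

(1.50, 8.10)

Paired design: SE = s_d/√n = 10.5/√39 = 1.6813.
z* = 1.960; margin of error = 1.960 × 1.6813 = 3.2953.
4.8 ± 3.2953 → (1.50, 8.10).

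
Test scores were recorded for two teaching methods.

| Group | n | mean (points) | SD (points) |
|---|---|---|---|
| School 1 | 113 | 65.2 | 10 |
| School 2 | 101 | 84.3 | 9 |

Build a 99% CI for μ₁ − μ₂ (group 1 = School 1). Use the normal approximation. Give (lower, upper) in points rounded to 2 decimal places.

(-22.45, -15.75)

Standard errors of each mean: 10/√113 = 0.9407 and 9/√101 = 0.8955.
SE(x̄₁ − x̄₂) = √(0.9407² + 0.8955²) = 1.2988 for independent samples with unequal variances.
With z* = 2.576, the margin is 2.576 × 1.2988 = 3.3457.
x̄₁ − x̄₂ = 65.2 − 84.3 = -19.1000; the interval is -19.1000 ± 3.3457 = (-22.45, -15.75).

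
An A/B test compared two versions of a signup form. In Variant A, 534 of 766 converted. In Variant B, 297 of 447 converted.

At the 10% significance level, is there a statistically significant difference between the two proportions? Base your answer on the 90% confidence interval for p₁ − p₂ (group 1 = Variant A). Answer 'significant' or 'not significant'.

p̂₁ = 534/766 = 0.6971 and p̂₂ = 297/447 = 0.6644.
SE₁ = √(p̂₁(1−p̂₁)/n₁) = √(0.6971·0.3029/766) = 0.01660; SE₂ = √(0.6644·0.3356/447) = 0.02233.
Independent samples: SE of the difference = √(SE₁² + SE₂²) = √(0.00027556 + 0.0004986289) = 0.02782.
z* for 90% confidence is 1.645, so the margin of error is 1.645 × 0.02782 = 0.04576.
Point estimate p̂₁ − p̂₂ = 0.6971 − 0.6644 = 0.0327.
0.0327 ± 0.04576 → (-0.01306, 0.07846).
The interval (-0.01306, 0.07846) contains 0, so the difference is not significant.

not significant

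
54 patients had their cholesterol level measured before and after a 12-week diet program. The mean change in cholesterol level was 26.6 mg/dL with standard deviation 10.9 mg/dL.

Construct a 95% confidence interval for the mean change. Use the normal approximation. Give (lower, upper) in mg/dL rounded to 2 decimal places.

(23.69, 29.51)

Paired design: SE = s_d/√n = 10.9/√54 = 1.4833.
z* = 1.960; margin of error = 1.960 × 1.4833 = 2.9073.
26.6 ± 2.9073 → (23.69, 29.51).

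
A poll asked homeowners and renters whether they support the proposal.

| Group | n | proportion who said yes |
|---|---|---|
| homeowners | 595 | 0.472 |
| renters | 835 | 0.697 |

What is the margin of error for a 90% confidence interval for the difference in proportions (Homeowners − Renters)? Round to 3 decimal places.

0.043

Each SE is √(p̂(1−p̂)/n): √(0.4720·0.5280/595) = 0.02047 and √(0.6970·0.3030/835) = 0.01590.
SE(p̂₁ − p̂₂) = √(SE₁² + SE₂²) = √(0.0004190209 + 0.00025281) = 0.02592, since the two samples are independent.
At 90% confidence z* = 1.645; margin = 1.645 × 0.02592 = 0.04264.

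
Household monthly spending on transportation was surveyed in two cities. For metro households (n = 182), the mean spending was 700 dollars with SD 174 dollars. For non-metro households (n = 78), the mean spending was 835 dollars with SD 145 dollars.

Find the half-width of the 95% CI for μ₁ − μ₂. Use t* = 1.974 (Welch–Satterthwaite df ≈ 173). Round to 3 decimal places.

Standard errors of each mean: 174/√182 = 12.8977 and 145/√78 = 16.4180.
SE(x̄₁ − x̄₂) = √(12.8977² + 16.4180²) = 20.8783 for independent samples with unequal variances.
With t* = 1.974, the margin is 1.974 × 20.8783 = 41.2138.

41.214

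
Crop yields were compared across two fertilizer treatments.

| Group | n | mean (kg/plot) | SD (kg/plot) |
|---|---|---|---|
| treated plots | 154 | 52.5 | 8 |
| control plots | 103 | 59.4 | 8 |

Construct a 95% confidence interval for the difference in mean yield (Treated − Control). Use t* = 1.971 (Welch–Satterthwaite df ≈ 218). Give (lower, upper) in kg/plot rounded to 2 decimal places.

Standard errors of each mean: 8/√154 = 0.6447 and 8/√103 = 0.7883.
SE(x̄₁ − x̄₂) = √(0.6447² + 0.7883²) = 1.0184 for independent samples with unequal variances.
With t* = 1.971, the margin is 1.971 × 1.0184 = 2.0073.
x̄₁ − x̄₂ = 52.5 − 59.4 = -6.9000; the interval is -6.9000 ± 2.0073 = (-8.91, -4.89).

(-8.91, -4.89)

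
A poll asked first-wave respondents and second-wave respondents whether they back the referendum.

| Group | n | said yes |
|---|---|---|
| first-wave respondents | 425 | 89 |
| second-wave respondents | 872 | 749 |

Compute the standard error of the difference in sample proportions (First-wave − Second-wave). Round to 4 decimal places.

Sample proportions: 89/425 = 0.2094, 749/872 = 0.8589.
Each SE is √(p̂(1−p̂)/n): √(0.2094·0.7906/425) = 0.01974 and √(0.8589·0.1411/872) = 0.01179.
SE(p̂₁ − p̂₂) = √(SE₁² + SE₂²) = √(0.0003896676 + 0.0001390041) = 0.02299, since the two samples are independent.

0.0230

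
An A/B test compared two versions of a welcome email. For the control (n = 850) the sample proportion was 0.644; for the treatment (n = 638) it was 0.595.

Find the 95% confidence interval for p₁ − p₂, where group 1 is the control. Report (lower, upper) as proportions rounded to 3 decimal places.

(-0.001, 0.099)

The two standard errors are √(0.6440×0.3560/850) = 0.01642 and √(0.5950×0.4050/638) = 0.01943.
Because the samples are independent, SE_diff = √(0.01642² + 0.01943²) = 0.02544.
Using z* = 1.960 for 95%, ME = 1.960 × 0.02544 = 0.04986.
p̂₁ − p̂₂ = 0.0490; interval 0.0490 ± 0.04986 gives (-0.001, 0.099).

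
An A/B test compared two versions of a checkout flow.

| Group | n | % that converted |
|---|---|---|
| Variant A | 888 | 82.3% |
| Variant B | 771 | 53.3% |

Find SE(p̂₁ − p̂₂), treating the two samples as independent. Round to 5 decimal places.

Each SE is √(p̂(1−p̂)/n): √(0.8230·0.1770/888) = 0.01281 and √(0.5330·0.4670/771) = 0.01797.
SE(p̂₁ − p̂₂) = √(SE₁² + SE₂²) = √(0.0001640961 + 0.0003229209) = 0.02207, since the two samples are independent.

0.02207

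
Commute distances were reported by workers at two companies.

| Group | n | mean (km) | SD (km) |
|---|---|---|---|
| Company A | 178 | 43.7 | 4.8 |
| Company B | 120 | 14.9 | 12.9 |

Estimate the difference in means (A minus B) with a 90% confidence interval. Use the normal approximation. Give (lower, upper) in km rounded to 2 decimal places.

(26.77, 30.83)

Per-group SEs: s₁/√n₁ = 4.8/√178 = 0.3598, s₂/√n₂ = 12.9/√120 = 1.1776.
Unpooled SE of the difference: √(0.12945604 + 1.38674176) = 1.2313.
Margin of error = z* · SE = 1.645 × 1.2313 = 2.0255.
x̄₁ − x̄₂ = 43.7 − 14.9 = 28.8000.
CI: 28.8000 ± 2.0255 = (26.77, 30.83).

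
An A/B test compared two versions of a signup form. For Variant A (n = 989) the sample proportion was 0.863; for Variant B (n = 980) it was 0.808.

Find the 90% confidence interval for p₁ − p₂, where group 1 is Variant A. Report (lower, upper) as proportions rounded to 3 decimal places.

(0.028, 0.082)

SE₁ = √(p̂₁(1−p̂₁)/n₁) = √(0.8630·0.1370/989) = 0.01093; SE₂ = √(0.8080·0.1920/980) = 0.01258.
Independent samples: SE of the difference = √(SE₁² + SE₂²) = √(0.0001194649 + 0.0001582564) = 0.01666.
z* for 90% confidence is 1.645, so the margin of error is 1.645 × 0.01666 = 0.02741.
Point estimate p̂₁ − p̂₂ = 0.8630 − 0.8080 = 0.0550.
0.0550 ± 0.02741 → (0.028, 0.082).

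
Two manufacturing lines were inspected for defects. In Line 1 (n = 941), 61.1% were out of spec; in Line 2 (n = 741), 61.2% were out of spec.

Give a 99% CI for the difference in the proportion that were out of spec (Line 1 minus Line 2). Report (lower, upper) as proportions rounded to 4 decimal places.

The two standard errors are √(0.6110×0.3890/941) = 0.01589 and √(0.6120×0.3880/741) = 0.01790.
Because the samples are independent, SE_diff = √(0.01589² + 0.01790²) = 0.02394.
Using z* = 2.576 for 99%, ME = 2.576 × 0.02394 = 0.06167.
p̂₁ − p̂₂ = -0.0010; interval -0.0010 ± 0.06167 gives (-0.0627, 0.0607).

(-0.0627, 0.0607)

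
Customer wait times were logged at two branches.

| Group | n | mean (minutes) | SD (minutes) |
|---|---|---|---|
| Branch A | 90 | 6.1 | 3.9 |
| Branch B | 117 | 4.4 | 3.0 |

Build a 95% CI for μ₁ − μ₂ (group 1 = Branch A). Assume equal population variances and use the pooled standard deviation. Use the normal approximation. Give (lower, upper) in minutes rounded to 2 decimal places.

Pooled variance s_p² = [89·3.9² + 116·3.0²] / (90+117−2) = 11.6960, so s_p = 3.4199.
SE_diff = s_p·√(1/n₁ + 1/n₂) = 3.4199·√(1/90 + 1/117) = 0.4795.
z* = 1.960; margin = 1.960 × 0.4795 = 0.9398.
Difference = 6.1 − 4.4 = 1.7000.
1.7000 ± 0.9398 → (0.76, 2.64).

(0.76, 2.64)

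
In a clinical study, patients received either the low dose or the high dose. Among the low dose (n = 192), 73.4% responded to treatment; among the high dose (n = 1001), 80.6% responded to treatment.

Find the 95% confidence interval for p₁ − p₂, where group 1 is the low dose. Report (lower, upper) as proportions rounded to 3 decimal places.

(-0.139, -0.005)

Each SE is √(p̂(1−p̂)/n): √(0.7340·0.2660/192) = 0.03189 and √(0.8060·0.1940/1001) = 0.01250.
SE(p̂₁ − p̂₂) = √(SE₁² + SE₂²) = √(0.0010169721 + 0.00015625) = 0.03425, since the two samples are independent.
At 95% confidence z* = 1.960; margin = 1.960 × 0.03425 = 0.06713.
The difference is 0.7340 − 0.8060 = -0.0720, so the interval is -0.0720 ± 0.06713 = (-0.139, -0.005).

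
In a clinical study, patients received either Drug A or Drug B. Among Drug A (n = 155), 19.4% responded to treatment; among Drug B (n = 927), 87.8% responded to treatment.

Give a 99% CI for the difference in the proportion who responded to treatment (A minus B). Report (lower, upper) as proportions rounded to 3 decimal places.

The two standard errors are √(0.1940×0.8060/155) = 0.03176 and √(0.8780×0.1220/927) = 0.01075.
Because the samples are independent, SE_diff = √(0.03176² + 0.01075²) = 0.03353.
Using z* = 2.576 for 99%, ME = 2.576 × 0.03353 = 0.08637.
p̂₁ − p̂₂ = -0.6840; interval -0.6840 ± 0.08637 gives (-0.770, -0.598).

(-0.770, -0.598)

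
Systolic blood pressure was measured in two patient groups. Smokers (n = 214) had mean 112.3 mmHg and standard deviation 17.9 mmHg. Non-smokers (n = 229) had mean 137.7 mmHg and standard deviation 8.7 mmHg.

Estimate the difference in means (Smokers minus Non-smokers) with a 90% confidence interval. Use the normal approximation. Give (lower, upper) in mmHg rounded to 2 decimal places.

(-27.62, -23.18)

Per-group SEs: s₁/√n₁ = 17.9/√214 = 1.2236, s₂/√n₂ = 8.7/√229 = 0.5749.
Unpooled SE of the difference: √(1.49719696 + 0.33051001) = 1.3519.
Margin of error = z* · SE = 1.645 × 1.3519 = 2.2239.
x̄₁ − x̄₂ = 112.3 − 137.7 = -25.4000.
CI: -25.4000 ± 2.2239 = (-27.62, -23.18).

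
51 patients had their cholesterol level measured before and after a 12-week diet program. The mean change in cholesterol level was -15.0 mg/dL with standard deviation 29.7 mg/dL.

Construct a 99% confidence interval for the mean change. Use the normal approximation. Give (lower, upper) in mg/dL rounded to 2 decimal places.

This is a matched-pairs design, so SE = s_d/√n = 29.7/√51 = 4.1588.
Margin = 2.576 × 4.1588 = 10.7131; the interval is -15.0 ± 10.7131 = (-25.71, -4.29).

(-25.71, -4.29)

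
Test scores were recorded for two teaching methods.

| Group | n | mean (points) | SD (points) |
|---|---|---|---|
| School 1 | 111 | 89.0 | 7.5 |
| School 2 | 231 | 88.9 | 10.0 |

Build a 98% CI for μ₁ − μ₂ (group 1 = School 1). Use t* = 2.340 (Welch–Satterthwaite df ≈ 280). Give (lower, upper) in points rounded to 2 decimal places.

(-2.17, 2.37)

Standard errors of each mean: 7.5/√111 = 0.7119 and 10.0/√231 = 0.6580.
SE(x̄₁ − x̄₂) = √(0.7119² + 0.6580²) = 0.9694 for independent samples with unequal variances.
With t* = 2.340, the margin is 2.340 × 0.9694 = 2.2684.
x̄₁ − x̄₂ = 89.0 − 88.9 = 0.1000; the interval is 0.1000 ± 2.2684 = (-2.17, 2.37).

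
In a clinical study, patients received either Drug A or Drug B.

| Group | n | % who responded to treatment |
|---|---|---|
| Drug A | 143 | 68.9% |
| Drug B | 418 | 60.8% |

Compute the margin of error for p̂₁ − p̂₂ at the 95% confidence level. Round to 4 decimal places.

0.0891

The two standard errors are √(0.6890×0.3110/143) = 0.03871 and √(0.6080×0.3920/418) = 0.02388.
Because the samples are independent, SE_diff = √(0.03871² + 0.02388²) = 0.04548.
Using z* = 1.960 for 95%, ME = 1.960 × 0.04548 = 0.08914.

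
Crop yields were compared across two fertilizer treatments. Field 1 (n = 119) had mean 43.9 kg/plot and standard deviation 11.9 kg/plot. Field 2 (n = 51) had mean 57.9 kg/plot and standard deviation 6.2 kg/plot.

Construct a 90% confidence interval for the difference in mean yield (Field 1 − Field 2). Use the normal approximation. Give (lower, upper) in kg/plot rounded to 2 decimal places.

Standard errors of each mean: 11.9/√119 = 1.0909 and 6.2/√51 = 0.8682.
SE(x̄₁ − x̄₂) = √(1.0909² + 0.8682²) = 1.3942 for independent samples with unequal variances.
With z* = 1.645, the margin is 1.645 × 1.3942 = 2.2935.
x̄₁ − x̄₂ = 43.9 − 57.9 = -14.0000; the interval is -14.0000 ± 2.2935 = (-16.29, -11.71).

(-16.29, -11.71)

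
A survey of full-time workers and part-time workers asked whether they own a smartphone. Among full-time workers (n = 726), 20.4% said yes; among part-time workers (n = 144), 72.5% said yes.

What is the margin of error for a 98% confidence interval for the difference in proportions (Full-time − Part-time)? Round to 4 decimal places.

0.0933

Each SE is √(p̂(1−p̂)/n): √(0.2040·0.7960/726) = 0.01496 and √(0.7250·0.2750/144) = 0.03721.
SE(p̂₁ − p̂₂) = √(SE₁² + SE₂²) = √(0.0002238016 + 0.0013845841) = 0.04010, since the two samples are independent.
At 98% confidence z* = 2.326; margin = 2.326 × 0.04010 = 0.09327.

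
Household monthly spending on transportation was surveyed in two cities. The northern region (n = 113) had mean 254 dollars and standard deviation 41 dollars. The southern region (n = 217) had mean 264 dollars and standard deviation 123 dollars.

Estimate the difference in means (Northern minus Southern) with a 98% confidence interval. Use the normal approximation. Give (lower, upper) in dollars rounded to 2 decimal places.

(-31.39, 11.39)

Standard errors of each mean: 41/√113 = 3.8570 and 123/√217 = 8.3498.
SE(x̄₁ − x̄₂) = √(3.8570² + 8.3498²) = 9.1976 for independent samples with unequal variances.
With z* = 2.326, the margin is 2.326 × 9.1976 = 21.3936.
x̄₁ − x̄₂ = 254 − 264 = -10.0000; the interval is -10.0000 ± 21.3936 = (-31.39, 11.39).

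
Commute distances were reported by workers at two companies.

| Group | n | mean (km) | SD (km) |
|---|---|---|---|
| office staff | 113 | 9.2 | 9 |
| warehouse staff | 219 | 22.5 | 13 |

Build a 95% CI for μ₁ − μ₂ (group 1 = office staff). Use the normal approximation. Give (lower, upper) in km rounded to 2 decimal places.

Standard errors of each mean: 9/√113 = 0.8466 and 13/√219 = 0.8785.
SE(x̄₁ − x̄₂) = √(0.8466² + 0.8785²) = 1.2200 for independent samples with unequal variances.
With z* = 1.960, the margin is 1.960 × 1.2200 = 2.3912.
x̄₁ − x̄₂ = 9.2 − 22.5 = -13.3000; the interval is -13.3000 ± 2.3912 = (-15.69, -10.91).

(-15.69, -10.91)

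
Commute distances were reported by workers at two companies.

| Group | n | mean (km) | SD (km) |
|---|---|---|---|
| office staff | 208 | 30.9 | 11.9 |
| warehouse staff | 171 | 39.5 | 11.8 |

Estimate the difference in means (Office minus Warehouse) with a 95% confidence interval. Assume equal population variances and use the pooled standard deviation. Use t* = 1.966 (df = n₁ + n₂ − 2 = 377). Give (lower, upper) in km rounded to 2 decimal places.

s_p = √[((n₁−1)s₁² + (n₂−1)s₂²)/(n₁+n₂−2)] = √[(207·11.9² + 170·11.8²)/377] = 11.8550.
SE = 11.8550·√(1/208 + 1/171) = 1.2237.
With t* = 1.966, margin = 1.966 × 1.2237 = 2.4058.
x̄₁ − x̄₂ = 30.9 − 39.5 = -8.6000; interval -8.6000 ± 2.4058 = (-11.01, -6.19).

(-11.01, -6.19)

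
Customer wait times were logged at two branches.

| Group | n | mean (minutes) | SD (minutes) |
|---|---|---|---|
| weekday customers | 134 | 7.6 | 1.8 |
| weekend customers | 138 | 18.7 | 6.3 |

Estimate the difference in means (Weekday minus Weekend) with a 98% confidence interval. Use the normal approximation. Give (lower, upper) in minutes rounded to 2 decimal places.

Standard errors of each mean: 1.8/√134 = 0.1555 and 6.3/√138 = 0.5363.
SE(x̄₁ − x̄₂) = √(0.1555² + 0.5363²) = 0.5584 for independent samples with unequal variances.
With z* = 2.326, the margin is 2.326 × 0.5584 = 1.2988.
x̄₁ − x̄₂ = 7.6 − 18.7 = -11.1000; the interval is -11.1000 ± 1.2988 = (-12.40, -9.80).

(-12.40, -9.80)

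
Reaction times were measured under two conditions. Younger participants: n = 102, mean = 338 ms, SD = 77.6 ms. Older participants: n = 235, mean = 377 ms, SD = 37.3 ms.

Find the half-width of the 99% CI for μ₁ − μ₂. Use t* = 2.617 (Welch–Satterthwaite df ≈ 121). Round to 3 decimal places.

Standard errors of each mean: 77.6/√102 = 7.6835 and 37.3/√235 = 2.4332.
SE(x̄₁ − x̄₂) = √(7.6835² + 2.4332²) = 8.0596 for independent samples with unequal variances.
With t* = 2.617, the margin is 2.617 × 8.0596 = 21.0920.

21.092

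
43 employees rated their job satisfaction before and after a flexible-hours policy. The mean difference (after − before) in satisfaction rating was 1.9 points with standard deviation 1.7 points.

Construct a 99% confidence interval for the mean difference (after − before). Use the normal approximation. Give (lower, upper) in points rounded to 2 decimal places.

(1.23, 2.57)

This is a matched-pairs design, so SE = s_d/√n = 1.7/√43 = 0.2592.
Margin = 2.576 × 0.2592 = 0.6677; the interval is 1.9 ± 0.6677 = (1.23, 2.57).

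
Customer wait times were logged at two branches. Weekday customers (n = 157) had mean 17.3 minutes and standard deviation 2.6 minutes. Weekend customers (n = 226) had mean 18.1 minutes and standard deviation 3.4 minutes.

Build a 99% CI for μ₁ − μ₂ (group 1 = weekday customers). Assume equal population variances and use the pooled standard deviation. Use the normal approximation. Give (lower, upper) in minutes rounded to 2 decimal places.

s_p = √[((n₁−1)s₁² + (n₂−1)s₂²)/(n₁+n₂−2)] = √[(156·2.6² + 225·3.4²)/381] = 3.0975.
SE = 3.0975·√(1/157 + 1/226) = 0.3218.
With z* = 2.576, margin = 2.576 × 0.3218 = 0.8290.
x̄₁ − x̄₂ = 17.3 − 18.1 = -0.8000; interval -0.8000 ± 0.8290 = (-1.63, 0.03).

(-1.63, 0.03)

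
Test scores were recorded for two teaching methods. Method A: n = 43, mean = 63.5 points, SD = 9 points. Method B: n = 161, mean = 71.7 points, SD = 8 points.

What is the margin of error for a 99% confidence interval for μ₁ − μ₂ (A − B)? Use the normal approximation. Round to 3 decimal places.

SE₁ = s₁/√n₁ = 9/√43 = 1.3725; SE₂ = 8/√161 = 0.6305.
Independent samples, unequal variances: SE_diff = √(SE₁² + SE₂²) = √(1.88375625 + 0.39753025) = 1.5104.
z* = 2.576, so margin of error = 2.576 × 1.5104 = 3.8908.

3.891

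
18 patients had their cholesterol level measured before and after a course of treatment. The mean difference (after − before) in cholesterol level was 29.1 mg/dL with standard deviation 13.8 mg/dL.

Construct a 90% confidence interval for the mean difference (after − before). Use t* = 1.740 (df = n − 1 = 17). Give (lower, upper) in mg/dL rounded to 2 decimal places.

Paired design: SE = s_d/√n = 13.8/√18 = 3.2527.
t* = 1.740; margin of error = 1.740 × 3.2527 = 5.6597.
29.1 ± 5.6597 → (23.44, 34.76).

(23.44, 34.76)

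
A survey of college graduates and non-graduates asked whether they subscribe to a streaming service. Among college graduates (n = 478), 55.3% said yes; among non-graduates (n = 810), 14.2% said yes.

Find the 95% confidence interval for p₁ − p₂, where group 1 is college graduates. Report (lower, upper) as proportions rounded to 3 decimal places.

Each SE is √(p̂(1−p̂)/n): √(0.5530·0.4470/478) = 0.02274 and √(0.1420·0.8580/810) = 0.01226.
SE(p̂₁ − p̂₂) = √(SE₁² + SE₂²) = √(0.0005171076 + 0.0001503076) = 0.02583, since the two samples are independent.
At 95% confidence z* = 1.960; margin = 1.960 × 0.02583 = 0.05063.
The difference is 0.5530 − 0.1420 = 0.4110, so the interval is 0.4110 ± 0.05063 = (0.360, 0.462).

(0.360, 0.462)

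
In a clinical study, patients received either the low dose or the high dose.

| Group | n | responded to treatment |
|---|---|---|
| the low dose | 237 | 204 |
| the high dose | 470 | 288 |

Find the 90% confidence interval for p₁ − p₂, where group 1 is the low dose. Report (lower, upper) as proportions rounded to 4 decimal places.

(0.1957, 0.3003)

p̂₁ = 204/237 = 0.8608 and p̂₂ = 288/470 = 0.6128.
SE₁ = √(p̂₁(1−p̂₁)/n₁) = √(0.8608·0.1392/237) = 0.02249; SE₂ = √(0.6128·0.3872/470) = 0.02247.
Independent samples: SE of the difference = √(SE₁² + SE₂²) = √(0.0005058001 + 0.0005049009) = 0.03179.
z* for 90% confidence is 1.645, so the margin of error is 1.645 × 0.03179 = 0.05229.
Point estimate p̂₁ − p̂₂ = 0.8608 − 0.6128 = 0.2480.
0.2480 ± 0.05229 → (0.1957, 0.3003).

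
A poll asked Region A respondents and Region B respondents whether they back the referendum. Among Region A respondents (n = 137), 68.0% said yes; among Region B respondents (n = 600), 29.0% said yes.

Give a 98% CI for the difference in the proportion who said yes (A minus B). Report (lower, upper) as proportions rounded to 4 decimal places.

SE₁ = √(p̂₁(1−p̂₁)/n₁) = √(0.6800·0.3200/137) = 0.03985; SE₂ = √(0.2900·0.7100/600) = 0.01852.
Independent samples: SE of the difference = √(SE₁² + SE₂²) = √(0.0015880225 + 0.0003429904) = 0.04394.
z* for 98% confidence is 2.326, so the margin of error is 2.326 × 0.04394 = 0.10220.
Point estimate p̂₁ − p̂₂ = 0.6800 − 0.2900 = 0.3900.
0.3900 ± 0.10220 → (0.2878, 0.4922).

(0.2878, 0.4922)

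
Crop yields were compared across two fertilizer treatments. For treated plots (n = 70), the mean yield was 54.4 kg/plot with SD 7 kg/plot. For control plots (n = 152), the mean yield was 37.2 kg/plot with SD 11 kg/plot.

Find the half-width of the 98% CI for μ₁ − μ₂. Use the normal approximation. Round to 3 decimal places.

2.845

Standard errors of each mean: 7/√70 = 0.8367 and 11/√152 = 0.8922.
SE(x̄₁ − x̄₂) = √(0.8367² + 0.8922²) = 1.2231 for independent samples with unequal variances.
With z* = 2.326, the margin is 2.326 × 1.2231 = 2.8449.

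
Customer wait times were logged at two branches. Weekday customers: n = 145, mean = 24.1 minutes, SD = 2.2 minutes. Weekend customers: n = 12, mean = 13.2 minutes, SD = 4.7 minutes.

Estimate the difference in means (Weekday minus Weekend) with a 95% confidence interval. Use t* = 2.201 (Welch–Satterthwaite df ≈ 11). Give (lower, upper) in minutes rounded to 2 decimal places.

Per-group SEs: s₁/√n₁ = 2.2/√145 = 0.1827, s₂/√n₂ = 4.7/√12 = 1.3568.
Unpooled SE of the difference: √(0.03337929 + 1.84090624) = 1.3690.
Margin of error = t* · SE = 2.201 × 1.3690 = 3.0132.
x̄₁ − x̄₂ = 24.1 − 13.2 = 10.9000.
CI: 10.9000 ± 3.0132 = (7.89, 13.91).

(7.89, 13.91)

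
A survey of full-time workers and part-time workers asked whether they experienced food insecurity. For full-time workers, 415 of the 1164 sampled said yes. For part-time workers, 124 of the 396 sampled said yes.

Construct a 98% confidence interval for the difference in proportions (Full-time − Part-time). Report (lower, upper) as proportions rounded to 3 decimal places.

(-0.020, 0.107)

Sample proportions: 415/1164 = 0.3565, 124/396 = 0.3131.
Each SE is √(p̂(1−p̂)/n): √(0.3565·0.6435/1164) = 0.01404 and √(0.3131·0.6869/396) = 0.02330.
SE(p̂₁ − p̂₂) = √(SE₁² + SE₂²) = √(0.0001971216 + 0.00054289) = 0.02720, since the two samples are independent.
At 98% confidence z* = 2.326; margin = 2.326 × 0.02720 = 0.06327.
The difference is 0.3565 − 0.3131 = 0.0434, so the interval is 0.0434 ± 0.06327 = (-0.020, 0.107).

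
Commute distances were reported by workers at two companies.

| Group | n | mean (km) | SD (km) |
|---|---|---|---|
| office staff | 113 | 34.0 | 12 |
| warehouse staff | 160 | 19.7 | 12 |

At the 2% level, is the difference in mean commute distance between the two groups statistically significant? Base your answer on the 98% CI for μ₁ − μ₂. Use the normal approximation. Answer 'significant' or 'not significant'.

significant

SE₁ = s₁/√n₁ = 12/√113 = 1.1289; SE₂ = 12/√160 = 0.9487.
Independent samples, unequal variances: SE_diff = √(SE₁² + SE₂²) = √(1.27441521 + 0.90003169) = 1.4746.
z* = 2.326, so margin of error = 2.326 × 1.4746 = 3.4299.
Difference in means = 34.0 − 19.7 = 14.3000.
14.3000 ± 3.4299 → (10.8701, 17.7299).
The interval (10.8701, 17.7299) does not contain 0, so the difference is significant.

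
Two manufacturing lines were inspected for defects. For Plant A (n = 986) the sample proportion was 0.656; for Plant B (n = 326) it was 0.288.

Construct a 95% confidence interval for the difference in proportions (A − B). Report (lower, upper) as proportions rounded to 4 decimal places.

(0.3106, 0.4254)

The two standard errors are √(0.6560×0.3440/986) = 0.01513 and √(0.2880×0.7120/326) = 0.02508.
Because the samples are independent, SE_diff = √(0.01513² + 0.02508²) = 0.02929.
Using z* = 1.960 for 95%, ME = 1.960 × 0.02929 = 0.05741.
p̂₁ − p̂₂ = 0.3680; interval 0.3680 ± 0.05741 gives (0.3106, 0.4254).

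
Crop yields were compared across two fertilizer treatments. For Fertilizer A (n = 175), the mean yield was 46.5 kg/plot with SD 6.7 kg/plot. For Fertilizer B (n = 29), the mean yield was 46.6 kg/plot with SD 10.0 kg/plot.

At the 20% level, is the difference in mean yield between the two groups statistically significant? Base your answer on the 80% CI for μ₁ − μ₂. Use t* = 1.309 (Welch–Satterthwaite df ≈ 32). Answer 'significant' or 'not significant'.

not significant

Standard errors of each mean: 6.7/√175 = 0.5065 and 10.0/√29 = 1.8570.
SE(x̄₁ − x̄₂) = √(0.5065² + 1.8570²) = 1.9248 for independent samples with unequal variances.
With t* = 1.309, the margin is 1.309 × 1.9248 = 2.5196.
x̄₁ − x̄₂ = 46.5 − 46.6 = -0.1000; the interval is -0.1000 ± 2.5196 = (-2.6196, 2.4196).
The interval (-2.6196, 2.4196) contains 0, so the difference is not significant.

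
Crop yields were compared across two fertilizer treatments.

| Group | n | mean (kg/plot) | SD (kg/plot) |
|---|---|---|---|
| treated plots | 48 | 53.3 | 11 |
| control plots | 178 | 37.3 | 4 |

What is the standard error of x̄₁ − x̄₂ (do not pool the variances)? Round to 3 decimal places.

1.616

SE₁ = s₁/√n₁ = 11/√48 = 1.5877; SE₂ = 4/√178 = 0.2998.
Independent samples, unequal variances: SE_diff = √(SE₁² + SE₂²) = √(2.52079129 + 0.08988004) = 1.6158.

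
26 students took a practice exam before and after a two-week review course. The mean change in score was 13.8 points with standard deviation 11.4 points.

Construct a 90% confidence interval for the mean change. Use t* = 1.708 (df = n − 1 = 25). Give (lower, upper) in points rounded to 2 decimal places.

(9.98, 17.62)

Paired design: SE = s_d/√n = 11.4/√26 = 2.2357.
t* = 1.708; margin of error = 1.708 × 2.2357 = 3.8186.
13.8 ± 3.8186 → (9.98, 17.62).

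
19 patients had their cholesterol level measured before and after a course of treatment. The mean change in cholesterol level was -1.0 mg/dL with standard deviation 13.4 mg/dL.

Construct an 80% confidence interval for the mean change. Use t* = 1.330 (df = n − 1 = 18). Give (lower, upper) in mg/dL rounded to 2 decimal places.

Paired design: SE = s_d/√n = 13.4/√19 = 3.0742.
t* = 1.330; margin of error = 1.330 × 3.0742 = 4.0887.
-1.0 ± 4.0887 → (-5.09, 3.09).

(-5.09, 3.09)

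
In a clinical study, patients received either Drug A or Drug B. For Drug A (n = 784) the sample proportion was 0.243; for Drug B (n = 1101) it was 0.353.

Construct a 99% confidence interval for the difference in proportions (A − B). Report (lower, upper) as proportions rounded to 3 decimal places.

(-0.164, -0.056)

The two standard errors are √(0.2430×0.7570/784) = 0.01532 and √(0.3530×0.6470/1101) = 0.01440.
Because the samples are independent, SE_diff = √(0.01532² + 0.01440²) = 0.02103.
Using z* = 2.576 for 99%, ME = 2.576 × 0.02103 = 0.05417.
p̂₁ − p̂₂ = -0.1100; interval -0.1100 ± 0.05417 gives (-0.164, -0.056).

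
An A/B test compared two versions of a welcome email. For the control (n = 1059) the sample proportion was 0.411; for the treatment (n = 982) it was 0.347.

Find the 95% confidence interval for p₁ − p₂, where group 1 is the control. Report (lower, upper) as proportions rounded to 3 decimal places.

The two standard errors are √(0.4110×0.5890/1059) = 0.01512 and √(0.3470×0.6530/982) = 0.01519.
Because the samples are independent, SE_diff = √(0.01512² + 0.01519²) = 0.02143.
Using z* = 1.960 for 95%, ME = 1.960 × 0.02143 = 0.04200.
p̂₁ − p̂₂ = 0.0640; interval 0.0640 ± 0.04200 gives (0.022, 0.106).

(0.022, 0.106)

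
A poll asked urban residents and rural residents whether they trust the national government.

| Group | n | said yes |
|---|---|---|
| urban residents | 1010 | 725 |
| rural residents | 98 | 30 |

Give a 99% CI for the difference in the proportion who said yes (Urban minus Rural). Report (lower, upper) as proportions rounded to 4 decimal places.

First, p̂₁ = 725/1010 = 0.7178; p̂₂ = 30/98 = 0.3061.
The two standard errors are √(0.7178×0.2822/1010) = 0.01416 and √(0.3061×0.6939/98) = 0.04656.
Because the samples are independent, SE_diff = √(0.01416² + 0.04656²) = 0.04867.
Using z* = 2.576 for 99%, ME = 2.576 × 0.04867 = 0.12537.
p̂₁ − p̂₂ = 0.4117; interval 0.4117 ± 0.12537 gives (0.2863, 0.5371).

(0.2863, 0.5371)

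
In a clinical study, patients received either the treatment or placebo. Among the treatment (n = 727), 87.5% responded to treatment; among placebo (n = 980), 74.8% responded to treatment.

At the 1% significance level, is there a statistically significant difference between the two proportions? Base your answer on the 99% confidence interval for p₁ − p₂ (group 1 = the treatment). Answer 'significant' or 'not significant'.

significant

Each SE is √(p̂(1−p̂)/n): √(0.8750·0.1250/727) = 0.01227 and √(0.7480·0.2520/980) = 0.01387.
SE(p̂₁ − p̂₂) = √(SE₁² + SE₂²) = √(0.0001505529 + 0.0001923769) = 0.01852, since the two samples are independent.
At 99% confidence z* = 2.576; margin = 2.576 × 0.01852 = 0.04771.
The difference is 0.8750 − 0.7480 = 0.1270, so the interval is 0.1270 ± 0.04771 = (0.07929, 0.17471).
The interval (0.07929, 0.17471) does not contain 0, so the difference is significant.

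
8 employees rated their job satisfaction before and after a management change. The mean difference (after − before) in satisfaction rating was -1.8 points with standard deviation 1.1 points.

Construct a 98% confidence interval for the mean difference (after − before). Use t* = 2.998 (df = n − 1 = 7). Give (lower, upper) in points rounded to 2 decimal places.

This is a matched-pairs design, so SE = s_d/√n = 1.1/√8 = 0.3889.
Margin = 2.998 × 0.3889 = 1.1659; the interval is -1.8 ± 1.1659 = (-2.97, -0.63).

(-2.97, -0.63)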